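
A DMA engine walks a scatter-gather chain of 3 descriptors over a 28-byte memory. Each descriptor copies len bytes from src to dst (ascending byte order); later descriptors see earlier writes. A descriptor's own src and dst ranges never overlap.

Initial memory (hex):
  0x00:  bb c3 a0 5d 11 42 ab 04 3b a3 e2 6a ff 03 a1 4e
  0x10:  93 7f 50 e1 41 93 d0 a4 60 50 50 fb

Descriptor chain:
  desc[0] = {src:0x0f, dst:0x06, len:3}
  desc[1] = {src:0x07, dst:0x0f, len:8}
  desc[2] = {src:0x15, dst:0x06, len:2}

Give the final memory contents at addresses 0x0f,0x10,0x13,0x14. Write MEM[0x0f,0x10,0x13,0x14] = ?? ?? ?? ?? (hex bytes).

MEM[0x0f,0x10,0x13,0x14] = 93 7f 6a ff

  after D0: wrote 3B at 0x06 = 4e937f
  after D1: wrote 8B at 0x0f = 937fa3e26aff03a1
  after D2: wrote 2B at 0x06 = 03a1
query mem[0x0f]=0x93, mem[0x10]=0x7f, mem[0x13]=0x6a, mem[0x14]=0xff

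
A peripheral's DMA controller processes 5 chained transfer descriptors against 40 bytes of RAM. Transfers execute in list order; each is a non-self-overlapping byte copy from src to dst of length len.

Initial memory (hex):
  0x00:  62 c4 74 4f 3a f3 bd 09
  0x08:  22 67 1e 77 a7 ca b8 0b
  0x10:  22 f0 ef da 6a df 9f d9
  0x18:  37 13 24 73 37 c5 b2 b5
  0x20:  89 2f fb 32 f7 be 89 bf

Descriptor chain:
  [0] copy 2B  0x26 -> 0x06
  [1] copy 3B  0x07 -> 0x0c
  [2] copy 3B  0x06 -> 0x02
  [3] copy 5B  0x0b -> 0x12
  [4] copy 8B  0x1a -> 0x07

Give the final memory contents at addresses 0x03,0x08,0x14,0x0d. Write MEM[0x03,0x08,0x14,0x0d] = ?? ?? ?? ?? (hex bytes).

MEM[0x03,0x08,0x14,0x0d] = bf 73 22 89

  after D0: wrote 2B at 0x06 = 89bf
  after D1: wrote 3B at 0x0c = bf2267
  after D2: wrote 3B at 0x02 = 89bf22
  after D3: wrote 5B at 0x12 = 77bf22670b
  after D4: wrote 8B at 0x07 = 247337c5b2b5892f
query mem[0x03]=0xbf, mem[0x08]=0x73, mem[0x14]=0x22, mem[0x0d]=0x89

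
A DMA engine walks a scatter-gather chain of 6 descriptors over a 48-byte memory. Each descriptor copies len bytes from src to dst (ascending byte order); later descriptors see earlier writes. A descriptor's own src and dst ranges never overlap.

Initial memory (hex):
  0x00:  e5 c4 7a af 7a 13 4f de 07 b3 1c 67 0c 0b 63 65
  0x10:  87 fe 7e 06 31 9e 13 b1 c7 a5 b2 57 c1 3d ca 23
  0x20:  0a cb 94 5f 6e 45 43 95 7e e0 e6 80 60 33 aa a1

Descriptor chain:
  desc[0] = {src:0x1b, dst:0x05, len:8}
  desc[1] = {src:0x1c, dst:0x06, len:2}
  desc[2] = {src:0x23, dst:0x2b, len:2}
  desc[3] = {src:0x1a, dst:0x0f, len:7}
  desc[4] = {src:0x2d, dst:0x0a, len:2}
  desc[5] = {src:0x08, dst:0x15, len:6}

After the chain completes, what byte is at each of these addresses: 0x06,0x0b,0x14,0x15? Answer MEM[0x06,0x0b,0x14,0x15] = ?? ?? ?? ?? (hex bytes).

D0: mem[0x05..0x0c] <- [57 c1 3d ca 23 0a cb 94]
D1: mem[0x06..0x07] <- [c1 3d]
D2: mem[0x2b..0x2c] <- [5f 6e]
D3: mem[0x0f..0x15] <- [b2 57 c1 3d ca 23 0a]
D4: mem[0x0a..0x0b] <- [33 aa]
D5: mem[0x15..0x1a] <- [ca 23 33 aa 94 0b]
query mem[0x06]=0xc1, mem[0x0b]=0xaa, mem[0x14]=0x23, mem[0x15]=0xca

MEM[0x06,0x0b,0x14,0x15] = c1 aa 23 ca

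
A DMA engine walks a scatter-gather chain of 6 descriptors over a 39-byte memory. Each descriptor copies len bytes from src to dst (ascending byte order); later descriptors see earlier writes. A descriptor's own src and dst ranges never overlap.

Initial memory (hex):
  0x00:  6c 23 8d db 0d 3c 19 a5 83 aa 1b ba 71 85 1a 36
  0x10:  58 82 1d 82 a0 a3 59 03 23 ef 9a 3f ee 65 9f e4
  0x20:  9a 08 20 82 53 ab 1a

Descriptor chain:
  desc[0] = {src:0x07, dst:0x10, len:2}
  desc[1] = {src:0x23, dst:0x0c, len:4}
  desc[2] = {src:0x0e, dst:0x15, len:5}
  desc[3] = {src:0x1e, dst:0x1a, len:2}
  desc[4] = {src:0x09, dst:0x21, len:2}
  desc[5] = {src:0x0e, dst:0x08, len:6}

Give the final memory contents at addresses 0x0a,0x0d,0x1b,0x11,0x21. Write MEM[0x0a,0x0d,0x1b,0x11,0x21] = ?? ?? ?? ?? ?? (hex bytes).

  after D0: wrote 2B at 0x10 = a583
  after D1: wrote 4B at 0x0c = 8253ab1a
  after D2: wrote 5B at 0x15 = ab1aa5831d
  after D3: wrote 2B at 0x1a = 9fe4
  after D4: wrote 2B at 0x21 = aa1b
  after D5: wrote 6B at 0x08 = ab1aa5831d82
query mem[0x0a]=0xa5, mem[0x0d]=0x82, mem[0x1b]=0xe4, mem[0x11]=0x83, mem[0x21]=0xaa

MEM[0x0a,0x0d,0x1b,0x11,0x21] = a5 82 e4 83 aa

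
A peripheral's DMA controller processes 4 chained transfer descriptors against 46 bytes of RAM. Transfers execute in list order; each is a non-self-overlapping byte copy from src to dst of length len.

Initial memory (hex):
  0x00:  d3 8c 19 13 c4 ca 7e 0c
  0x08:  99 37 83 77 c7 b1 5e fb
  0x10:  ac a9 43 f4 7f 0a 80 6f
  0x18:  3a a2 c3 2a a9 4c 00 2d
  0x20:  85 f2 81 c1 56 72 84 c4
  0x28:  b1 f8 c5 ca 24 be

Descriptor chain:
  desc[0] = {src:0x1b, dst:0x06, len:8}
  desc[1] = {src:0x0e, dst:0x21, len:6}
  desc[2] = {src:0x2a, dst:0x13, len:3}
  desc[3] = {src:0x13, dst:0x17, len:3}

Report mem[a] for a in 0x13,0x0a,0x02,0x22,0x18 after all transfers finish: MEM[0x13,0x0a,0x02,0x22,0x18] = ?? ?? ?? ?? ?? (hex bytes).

[0] 0x1b->0x06 len=8 : 2a a9 4c 00 2d 85 f2 81
[1] 0x0e->0x21 len=6 : 5e fb ac a9 43 f4
[2] 0x2a->0x13 len=3 : c5 ca 24
[3] 0x13->0x17 len=3 : c5 ca 24
query mem[0x13]=0xc5, mem[0x0a]=0x2d, mem[0x02]=0x19, mem[0x22]=0xfb, mem[0x18]=0xca

MEM[0x13,0x0a,0x02,0x22,0x18] = c5 2d 19 fb ca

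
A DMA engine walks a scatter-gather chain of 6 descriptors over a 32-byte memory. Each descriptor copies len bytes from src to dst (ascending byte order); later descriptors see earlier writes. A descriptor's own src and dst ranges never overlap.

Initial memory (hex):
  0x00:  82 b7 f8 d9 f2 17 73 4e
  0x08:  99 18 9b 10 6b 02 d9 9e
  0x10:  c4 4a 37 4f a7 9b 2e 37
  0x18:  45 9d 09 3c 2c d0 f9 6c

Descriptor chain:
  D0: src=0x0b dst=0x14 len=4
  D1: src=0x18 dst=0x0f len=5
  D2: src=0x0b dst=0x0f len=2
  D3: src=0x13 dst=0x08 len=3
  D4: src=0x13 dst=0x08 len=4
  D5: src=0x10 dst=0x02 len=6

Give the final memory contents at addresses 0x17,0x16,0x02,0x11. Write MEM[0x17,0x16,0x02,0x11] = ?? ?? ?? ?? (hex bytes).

#0 dst[0x14+4] := {0x10,0x6b,0x02,0xd9}
#1 dst[0x0f+5] := {0x45,0x9d,0x09,0x3c,0x2c}
#2 dst[0x0f+2] := {0x10,0x6b}
#3 dst[0x08+3] := {0x2c,0x10,0x6b}
#4 dst[0x08+4] := {0x2c,0x10,0x6b,0x02}
#5 dst[0x02+6] := {0x6b,0x09,0x3c,0x2c,0x10,0x6b}
query mem[0x17]=0xd9, mem[0x16]=0x02, mem[0x02]=0x6b, mem[0x11]=0x09

MEM[0x17,0x16,0x02,0x11] = d9 02 6b 09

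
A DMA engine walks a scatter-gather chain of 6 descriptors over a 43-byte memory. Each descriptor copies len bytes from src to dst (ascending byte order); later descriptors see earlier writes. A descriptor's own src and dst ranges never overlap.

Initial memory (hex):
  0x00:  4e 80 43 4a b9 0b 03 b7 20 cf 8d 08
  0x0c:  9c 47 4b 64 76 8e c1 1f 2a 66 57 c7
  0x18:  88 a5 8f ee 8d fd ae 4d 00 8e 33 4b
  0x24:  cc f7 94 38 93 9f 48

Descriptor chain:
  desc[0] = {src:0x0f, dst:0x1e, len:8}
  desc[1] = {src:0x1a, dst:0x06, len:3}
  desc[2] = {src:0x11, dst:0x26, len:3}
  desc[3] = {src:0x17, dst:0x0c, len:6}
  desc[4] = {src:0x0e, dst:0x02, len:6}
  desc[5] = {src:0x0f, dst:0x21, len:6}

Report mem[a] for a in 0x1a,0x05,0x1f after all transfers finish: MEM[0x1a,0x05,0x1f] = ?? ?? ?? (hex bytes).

MEM[0x1a,0x05,0x1f] = 8f 8d 76

[0] 0x0f->0x1e len=8 : 64 76 8e c1 1f 2a 66 57
[1] 0x1a->0x06 len=3 : 8f ee 8d
[2] 0x11->0x26 len=3 : 8e c1 1f
[3] 0x17->0x0c len=6 : c7 88 a5 8f ee 8d
[4] 0x0e->0x02 len=6 : a5 8f ee 8d c1 1f
[5] 0x0f->0x21 len=6 : 8f ee 8d c1 1f 2a
query mem[0x1a]=0x8f, mem[0x05]=0x8d, mem[0x1f]=0x76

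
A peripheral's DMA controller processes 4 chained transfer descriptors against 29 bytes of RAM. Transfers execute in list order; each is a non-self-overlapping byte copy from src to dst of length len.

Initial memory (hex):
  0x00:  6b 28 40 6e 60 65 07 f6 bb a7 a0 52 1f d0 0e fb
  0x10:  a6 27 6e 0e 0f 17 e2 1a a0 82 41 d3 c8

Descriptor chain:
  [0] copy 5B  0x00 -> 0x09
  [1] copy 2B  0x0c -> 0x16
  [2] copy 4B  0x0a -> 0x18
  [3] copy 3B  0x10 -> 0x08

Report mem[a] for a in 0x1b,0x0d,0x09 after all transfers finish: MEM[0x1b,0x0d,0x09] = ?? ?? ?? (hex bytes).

#0 dst[0x09+5] := {0x6b,0x28,0x40,0x6e,0x60}
#1 dst[0x16+2] := {0x6e,0x60}
#2 dst[0x18+4] := {0x28,0x40,0x6e,0x60}
#3 dst[0x08+3] := {0xa6,0x27,0x6e}
query mem[0x1b]=0x60, mem[0x0d]=0x60, mem[0x09]=0x27

MEM[0x1b,0x0d,0x09] = 60 60 27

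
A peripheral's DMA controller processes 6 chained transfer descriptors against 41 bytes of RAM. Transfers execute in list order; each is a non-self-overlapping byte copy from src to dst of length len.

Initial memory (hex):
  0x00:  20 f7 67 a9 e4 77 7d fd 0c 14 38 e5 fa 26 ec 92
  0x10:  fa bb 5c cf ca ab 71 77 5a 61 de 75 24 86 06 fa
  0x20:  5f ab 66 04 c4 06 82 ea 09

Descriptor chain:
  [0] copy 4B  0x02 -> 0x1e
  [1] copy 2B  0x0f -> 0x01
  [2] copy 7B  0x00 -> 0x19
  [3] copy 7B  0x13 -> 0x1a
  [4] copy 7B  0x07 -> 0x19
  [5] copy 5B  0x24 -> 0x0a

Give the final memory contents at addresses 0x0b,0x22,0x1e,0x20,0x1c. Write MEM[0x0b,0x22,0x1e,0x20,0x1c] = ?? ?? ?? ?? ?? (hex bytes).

[0] 0x02->0x1e len=4 : 67 a9 e4 77
[1] 0x0f->0x01 len=2 : 92 fa
[2] 0x00->0x19 len=7 : 20 92 fa a9 e4 77 7d
[3] 0x13->0x1a len=7 : cf ca ab 71 77 5a 20
[4] 0x07->0x19 len=7 : fd 0c 14 38 e5 fa 26
[5] 0x24->0x0a len=5 : c4 06 82 ea 09
query mem[0x0b]=0x06, mem[0x22]=0x66, mem[0x1e]=0xfa, mem[0x20]=0x20, mem[0x1c]=0x38

MEM[0x0b,0x22,0x1e,0x20,0x1c] = 06 66 fa 20 38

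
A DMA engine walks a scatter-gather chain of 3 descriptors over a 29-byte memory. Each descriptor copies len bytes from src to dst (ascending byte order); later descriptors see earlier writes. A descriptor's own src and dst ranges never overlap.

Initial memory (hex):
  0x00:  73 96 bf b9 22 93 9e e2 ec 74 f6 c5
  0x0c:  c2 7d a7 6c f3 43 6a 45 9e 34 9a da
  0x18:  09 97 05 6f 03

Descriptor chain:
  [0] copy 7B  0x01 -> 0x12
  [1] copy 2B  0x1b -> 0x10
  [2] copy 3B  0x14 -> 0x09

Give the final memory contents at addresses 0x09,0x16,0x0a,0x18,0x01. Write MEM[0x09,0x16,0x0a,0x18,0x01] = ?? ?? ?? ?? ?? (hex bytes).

MEM[0x09,0x16,0x0a,0x18,0x01] = b9 93 22 e2 96

  after D0: wrote 7B at 0x12 = 96bfb922939ee2
  after D1: wrote 2B at 0x10 = 6f03
  after D2: wrote 3B at 0x09 = b92293
query mem[0x09]=0xb9, mem[0x16]=0x93, mem[0x0a]=0x22, mem[0x18]=0xe2, mem[0x01]=0x96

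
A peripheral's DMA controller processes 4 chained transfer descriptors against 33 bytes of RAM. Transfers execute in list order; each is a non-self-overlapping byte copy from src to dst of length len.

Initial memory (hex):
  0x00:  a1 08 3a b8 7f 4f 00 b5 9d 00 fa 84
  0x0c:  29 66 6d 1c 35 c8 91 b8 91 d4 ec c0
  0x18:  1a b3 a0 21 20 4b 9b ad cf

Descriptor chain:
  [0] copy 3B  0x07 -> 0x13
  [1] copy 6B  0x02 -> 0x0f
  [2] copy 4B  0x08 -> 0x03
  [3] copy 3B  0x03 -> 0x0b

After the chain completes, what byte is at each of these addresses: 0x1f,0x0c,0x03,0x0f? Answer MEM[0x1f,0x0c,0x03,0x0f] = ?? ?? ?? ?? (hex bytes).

[0] 0x07->0x13 len=3 : b5 9d 00
[1] 0x02->0x0f len=6 : 3a b8 7f 4f 00 b5
[2] 0x08->0x03 len=4 : 9d 00 fa 84
[3] 0x03->0x0b len=3 : 9d 00 fa
query mem[0x1f]=0xad, mem[0x0c]=0x00, mem[0x03]=0x9d, mem[0x0f]=0x3a

MEM[0x1f,0x0c,0x03,0x0f] = ad 00 9d 3a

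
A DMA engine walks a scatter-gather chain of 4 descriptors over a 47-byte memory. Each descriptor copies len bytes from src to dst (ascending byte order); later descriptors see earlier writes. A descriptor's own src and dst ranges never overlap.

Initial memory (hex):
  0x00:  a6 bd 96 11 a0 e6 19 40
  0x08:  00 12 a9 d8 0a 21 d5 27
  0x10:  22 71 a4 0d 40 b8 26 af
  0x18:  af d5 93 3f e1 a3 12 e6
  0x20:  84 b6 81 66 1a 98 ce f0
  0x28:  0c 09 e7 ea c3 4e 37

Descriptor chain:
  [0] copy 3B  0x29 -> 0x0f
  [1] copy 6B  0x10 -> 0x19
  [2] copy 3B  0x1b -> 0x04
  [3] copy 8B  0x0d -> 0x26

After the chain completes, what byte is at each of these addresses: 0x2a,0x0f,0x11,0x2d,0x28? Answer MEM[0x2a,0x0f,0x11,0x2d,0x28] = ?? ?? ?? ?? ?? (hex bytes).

D0: mem[0x0f..0x11] <- [09 e7 ea]
D1: mem[0x19..0x1e] <- [e7 ea a4 0d 40 b8]
D2: mem[0x04..0x06] <- [a4 0d 40]
D3: mem[0x26..0x2d] <- [21 d5 09 e7 ea a4 0d 40]
query mem[0x2a]=0xea, mem[0x0f]=0x09, mem[0x11]=0xea, mem[0x2d]=0x40, mem[0x28]=0x09

MEM[0x2a,0x0f,0x11,0x2d,0x28] = ea 09 ea 40 09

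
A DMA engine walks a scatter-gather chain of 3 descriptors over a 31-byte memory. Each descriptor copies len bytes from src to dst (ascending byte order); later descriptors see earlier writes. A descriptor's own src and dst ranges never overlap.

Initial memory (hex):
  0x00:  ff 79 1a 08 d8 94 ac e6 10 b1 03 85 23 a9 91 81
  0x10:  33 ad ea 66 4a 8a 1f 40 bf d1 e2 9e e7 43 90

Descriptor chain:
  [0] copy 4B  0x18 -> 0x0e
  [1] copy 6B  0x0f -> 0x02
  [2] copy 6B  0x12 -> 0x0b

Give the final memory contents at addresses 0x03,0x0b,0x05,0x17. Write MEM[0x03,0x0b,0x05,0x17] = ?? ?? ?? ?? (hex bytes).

MEM[0x03,0x0b,0x05,0x17] = e2 ea ea 40

#0 dst[0x0e+4] := {0xbf,0xd1,0xe2,0x9e}
#1 dst[0x02+6] := {0xd1,0xe2,0x9e,0xea,0x66,0x4a}
#2 dst[0x0b+6] := {0xea,0x66,0x4a,0x8a,0x1f,0x40}
query mem[0x03]=0xe2, mem[0x0b]=0xea, mem[0x05]=0xea, mem[0x17]=0x40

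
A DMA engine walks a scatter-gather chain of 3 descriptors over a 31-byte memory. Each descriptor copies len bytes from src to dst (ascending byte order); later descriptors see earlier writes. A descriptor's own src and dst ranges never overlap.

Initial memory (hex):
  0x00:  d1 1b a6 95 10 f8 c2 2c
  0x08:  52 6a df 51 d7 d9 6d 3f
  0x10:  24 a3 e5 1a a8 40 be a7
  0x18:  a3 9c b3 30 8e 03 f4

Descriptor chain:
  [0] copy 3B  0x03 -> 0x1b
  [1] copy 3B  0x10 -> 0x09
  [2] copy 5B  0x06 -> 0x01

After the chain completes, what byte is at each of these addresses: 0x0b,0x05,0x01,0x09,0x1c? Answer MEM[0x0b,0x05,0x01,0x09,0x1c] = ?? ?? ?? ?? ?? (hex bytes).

MEM[0x0b,0x05,0x01,0x09,0x1c] = e5 a3 c2 24 10

  after D0: wrote 3B at 0x1b = 9510f8
  after D1: wrote 3B at 0x09 = 24a3e5
  after D2: wrote 5B at 0x01 = c22c5224a3
query mem[0x0b]=0xe5, mem[0x05]=0xa3, mem[0x01]=0xc2, mem[0x09]=0x24, mem[0x1c]=0x10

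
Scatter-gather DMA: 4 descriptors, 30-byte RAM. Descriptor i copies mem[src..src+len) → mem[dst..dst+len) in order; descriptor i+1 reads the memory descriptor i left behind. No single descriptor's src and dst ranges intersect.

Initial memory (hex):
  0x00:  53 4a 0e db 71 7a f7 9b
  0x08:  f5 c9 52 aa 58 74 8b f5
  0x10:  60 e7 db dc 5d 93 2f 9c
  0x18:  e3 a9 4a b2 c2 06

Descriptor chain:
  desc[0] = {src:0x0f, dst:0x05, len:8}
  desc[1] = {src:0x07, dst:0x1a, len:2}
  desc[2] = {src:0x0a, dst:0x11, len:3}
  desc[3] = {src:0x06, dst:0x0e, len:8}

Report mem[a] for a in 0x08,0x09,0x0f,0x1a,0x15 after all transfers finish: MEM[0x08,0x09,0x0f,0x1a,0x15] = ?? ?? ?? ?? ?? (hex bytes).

#0 dst[0x05+8] := {0xf5,0x60,0xe7,0xdb,0xdc,0x5d,0x93,0x2f}
#1 dst[0x1a+2] := {0xe7,0xdb}
#2 dst[0x11+3] := {0x5d,0x93,0x2f}
#3 dst[0x0e+8] := {0x60,0xe7,0xdb,0xdc,0x5d,0x93,0x2f,0x74}
query mem[0x08]=0xdb, mem[0x09]=0xdc, mem[0x0f]=0xe7, mem[0x1a]=0xe7, mem[0x15]=0x74

MEM[0x08,0x09,0x0f,0x1a,0x15] = db dc e7 e7 74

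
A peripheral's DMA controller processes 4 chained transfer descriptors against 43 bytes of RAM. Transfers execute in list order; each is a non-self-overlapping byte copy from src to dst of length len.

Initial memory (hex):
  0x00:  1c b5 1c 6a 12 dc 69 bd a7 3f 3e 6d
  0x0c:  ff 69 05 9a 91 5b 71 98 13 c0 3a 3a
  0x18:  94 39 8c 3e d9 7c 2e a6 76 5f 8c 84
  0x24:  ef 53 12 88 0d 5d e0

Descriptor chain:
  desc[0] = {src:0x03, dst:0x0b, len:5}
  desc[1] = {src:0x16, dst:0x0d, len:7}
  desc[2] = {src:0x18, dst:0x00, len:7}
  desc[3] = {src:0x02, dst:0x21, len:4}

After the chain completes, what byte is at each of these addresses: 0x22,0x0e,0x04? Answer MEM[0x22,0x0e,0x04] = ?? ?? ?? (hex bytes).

#0 dst[0x0b+5] := {0x6a,0x12,0xdc,0x69,0xbd}
#1 dst[0x0d+7] := {0x3a,0x3a,0x94,0x39,0x8c,0x3e,0xd9}
#2 dst[0x00+7] := {0x94,0x39,0x8c,0x3e,0xd9,0x7c,0x2e}
#3 dst[0x21+4] := {0x8c,0x3e,0xd9,0x7c}
query mem[0x22]=0x3e, mem[0x0e]=0x3a, mem[0x04]=0xd9

MEM[0x22,0x0e,0x04] = 3e 3a d9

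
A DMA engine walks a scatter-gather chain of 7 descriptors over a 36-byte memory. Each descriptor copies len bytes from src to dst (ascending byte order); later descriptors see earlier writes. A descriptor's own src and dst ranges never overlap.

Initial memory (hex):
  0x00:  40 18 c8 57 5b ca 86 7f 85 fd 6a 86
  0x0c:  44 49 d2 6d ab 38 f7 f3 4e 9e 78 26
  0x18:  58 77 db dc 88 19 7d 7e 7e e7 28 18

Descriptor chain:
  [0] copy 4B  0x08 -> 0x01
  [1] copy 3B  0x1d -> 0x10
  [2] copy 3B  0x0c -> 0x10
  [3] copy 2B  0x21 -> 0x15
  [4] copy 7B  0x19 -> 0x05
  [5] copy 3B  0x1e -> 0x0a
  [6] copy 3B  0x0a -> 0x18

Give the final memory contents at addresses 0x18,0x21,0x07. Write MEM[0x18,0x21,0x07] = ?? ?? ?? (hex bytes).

[0] 0x08->0x01 len=4 : 85 fd 6a 86
[1] 0x1d->0x10 len=3 : 19 7d 7e
[2] 0x0c->0x10 len=3 : 44 49 d2
[3] 0x21->0x15 len=2 : e7 28
[4] 0x19->0x05 len=7 : 77 db dc 88 19 7d 7e
[5] 0x1e->0x0a len=3 : 7d 7e 7e
[6] 0x0a->0x18 len=3 : 7d 7e 7e
query mem[0x18]=0x7d, mem[0x21]=0xe7, mem[0x07]=0xdc

MEM[0x18,0x21,0x07] = 7d e7 dc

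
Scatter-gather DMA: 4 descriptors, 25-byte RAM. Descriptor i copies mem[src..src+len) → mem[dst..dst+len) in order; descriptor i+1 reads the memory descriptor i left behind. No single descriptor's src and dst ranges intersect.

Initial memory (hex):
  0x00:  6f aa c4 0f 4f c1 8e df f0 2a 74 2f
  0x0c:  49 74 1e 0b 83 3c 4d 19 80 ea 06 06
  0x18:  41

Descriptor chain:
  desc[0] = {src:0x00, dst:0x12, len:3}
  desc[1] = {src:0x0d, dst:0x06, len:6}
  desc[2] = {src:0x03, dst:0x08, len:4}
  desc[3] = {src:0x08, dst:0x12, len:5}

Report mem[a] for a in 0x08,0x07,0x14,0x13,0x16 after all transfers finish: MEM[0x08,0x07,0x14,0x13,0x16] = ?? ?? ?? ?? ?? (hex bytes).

#0 dst[0x12+3] := {0x6f,0xaa,0xc4}
#1 dst[0x06+6] := {0x74,0x1e,0x0b,0x83,0x3c,0x6f}
#2 dst[0x08+4] := {0x0f,0x4f,0xc1,0x74}
#3 dst[0x12+5] := {0x0f,0x4f,0xc1,0x74,0x49}
query mem[0x08]=0x0f, mem[0x07]=0x1e, mem[0x14]=0xc1, mem[0x13]=0x4f, mem[0x16]=0x49

MEM[0x08,0x07,0x14,0x13,0x16] = 0f 1e c1 4f 49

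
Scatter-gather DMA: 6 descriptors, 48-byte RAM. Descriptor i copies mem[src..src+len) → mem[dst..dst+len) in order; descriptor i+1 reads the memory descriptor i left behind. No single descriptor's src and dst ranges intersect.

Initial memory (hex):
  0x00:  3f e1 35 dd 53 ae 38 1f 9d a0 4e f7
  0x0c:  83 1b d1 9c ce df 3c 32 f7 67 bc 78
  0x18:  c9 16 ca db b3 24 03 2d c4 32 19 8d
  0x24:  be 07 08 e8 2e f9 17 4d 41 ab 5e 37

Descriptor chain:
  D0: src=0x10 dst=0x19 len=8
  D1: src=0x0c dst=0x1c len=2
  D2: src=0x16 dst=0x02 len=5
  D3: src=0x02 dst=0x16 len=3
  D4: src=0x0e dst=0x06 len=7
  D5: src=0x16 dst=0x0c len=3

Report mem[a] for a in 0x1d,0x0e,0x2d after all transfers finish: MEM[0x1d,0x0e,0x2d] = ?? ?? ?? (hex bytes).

MEM[0x1d,0x0e,0x2d] = 1b c9 ab

  after D0: wrote 8B at 0x19 = cedf3c32f767bc78
  after D1: wrote 2B at 0x1c = 831b
  after D2: wrote 5B at 0x02 = bc78c9cedf
  after D3: wrote 3B at 0x16 = bc78c9
  after D4: wrote 7B at 0x06 = d19ccedf3c32f7
  after D5: wrote 3B at 0x0c = bc78c9
query mem[0x1d]=0x1b, mem[0x0e]=0xc9, mem[0x2d]=0xab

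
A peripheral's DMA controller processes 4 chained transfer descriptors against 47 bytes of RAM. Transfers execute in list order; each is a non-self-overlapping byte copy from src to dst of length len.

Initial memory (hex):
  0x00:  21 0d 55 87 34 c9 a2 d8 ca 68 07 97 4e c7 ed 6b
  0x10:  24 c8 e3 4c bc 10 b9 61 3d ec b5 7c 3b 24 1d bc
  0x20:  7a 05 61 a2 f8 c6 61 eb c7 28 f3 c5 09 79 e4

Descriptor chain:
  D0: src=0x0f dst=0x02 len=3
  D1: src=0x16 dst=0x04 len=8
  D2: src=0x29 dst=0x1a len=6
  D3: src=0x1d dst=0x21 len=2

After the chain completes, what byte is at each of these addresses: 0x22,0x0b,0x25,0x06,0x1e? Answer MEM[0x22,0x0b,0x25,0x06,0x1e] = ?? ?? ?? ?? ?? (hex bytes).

MEM[0x22,0x0b,0x25,0x06,0x1e] = 79 24 c6 3d 79

  after D0: wrote 3B at 0x02 = 6b24c8
  after D1: wrote 8B at 0x04 = b9613decb57c3b24
  after D2: wrote 6B at 0x1a = 28f3c50979e4
  after D3: wrote 2B at 0x21 = 0979
query mem[0x22]=0x79, mem[0x0b]=0x24, mem[0x25]=0xc6, mem[0x06]=0x3d, mem[0x1e]=0x79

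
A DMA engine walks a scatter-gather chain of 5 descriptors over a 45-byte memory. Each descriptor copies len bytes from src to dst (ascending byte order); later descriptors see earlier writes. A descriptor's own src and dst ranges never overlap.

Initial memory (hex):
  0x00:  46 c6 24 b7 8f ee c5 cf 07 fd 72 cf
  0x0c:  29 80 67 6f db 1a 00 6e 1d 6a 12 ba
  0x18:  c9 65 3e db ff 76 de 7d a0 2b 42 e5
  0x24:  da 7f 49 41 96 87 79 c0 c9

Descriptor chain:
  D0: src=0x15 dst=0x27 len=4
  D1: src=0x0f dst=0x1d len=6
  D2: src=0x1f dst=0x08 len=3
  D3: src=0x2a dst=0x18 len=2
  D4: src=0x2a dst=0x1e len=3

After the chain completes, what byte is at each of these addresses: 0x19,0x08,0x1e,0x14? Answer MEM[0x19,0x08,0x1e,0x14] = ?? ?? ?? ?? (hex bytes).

MEM[0x19,0x08,0x1e,0x14] = c0 1a c9 1d

D0: mem[0x27..0x2a] <- [6a 12 ba c9]
D1: mem[0x1d..0x22] <- [6f db 1a 00 6e 1d]
D2: mem[0x08..0x0a] <- [1a 00 6e]
D3: mem[0x18..0x19] <- [c9 c0]
D4: mem[0x1e..0x20] <- [c9 c0 c9]
query mem[0x19]=0xc0, mem[0x08]=0x1a, mem[0x1e]=0xc9, mem[0x14]=0x1d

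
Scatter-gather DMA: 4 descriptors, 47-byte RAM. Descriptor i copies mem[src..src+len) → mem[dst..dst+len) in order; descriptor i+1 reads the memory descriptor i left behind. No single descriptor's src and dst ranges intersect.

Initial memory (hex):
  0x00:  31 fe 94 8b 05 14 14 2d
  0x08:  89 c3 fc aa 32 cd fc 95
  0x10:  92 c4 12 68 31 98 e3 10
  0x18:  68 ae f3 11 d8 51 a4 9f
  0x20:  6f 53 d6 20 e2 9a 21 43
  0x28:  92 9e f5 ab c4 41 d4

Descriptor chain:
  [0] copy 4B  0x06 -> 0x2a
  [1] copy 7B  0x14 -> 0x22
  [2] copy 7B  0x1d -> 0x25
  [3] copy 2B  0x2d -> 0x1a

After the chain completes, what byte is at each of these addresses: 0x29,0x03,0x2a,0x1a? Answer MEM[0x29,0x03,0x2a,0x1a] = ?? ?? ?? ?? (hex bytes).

MEM[0x29,0x03,0x2a,0x1a] = 53 8b 31 c3

  after D0: wrote 4B at 0x2a = 142d89c3
  after D1: wrote 7B at 0x22 = 3198e31068aef3
  after D2: wrote 7B at 0x25 = 51a49f6f533198
  after D3: wrote 2B at 0x1a = c3d4
query mem[0x29]=0x53, mem[0x03]=0x8b, mem[0x2a]=0x31, mem[0x1a]=0xc3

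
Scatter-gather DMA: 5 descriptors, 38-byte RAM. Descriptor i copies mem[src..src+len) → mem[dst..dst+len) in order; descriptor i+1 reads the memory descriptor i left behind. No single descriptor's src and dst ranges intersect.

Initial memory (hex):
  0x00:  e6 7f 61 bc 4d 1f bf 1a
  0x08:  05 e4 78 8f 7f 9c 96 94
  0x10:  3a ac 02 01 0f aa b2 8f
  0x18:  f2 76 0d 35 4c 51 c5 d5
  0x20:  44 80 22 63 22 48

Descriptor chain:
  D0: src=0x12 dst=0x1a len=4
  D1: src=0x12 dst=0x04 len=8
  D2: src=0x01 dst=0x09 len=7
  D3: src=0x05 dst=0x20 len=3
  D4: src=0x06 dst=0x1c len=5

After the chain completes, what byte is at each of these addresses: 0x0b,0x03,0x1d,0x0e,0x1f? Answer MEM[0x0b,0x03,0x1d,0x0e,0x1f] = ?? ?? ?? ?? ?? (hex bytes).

D0: mem[0x1a..0x1d] <- [02 01 0f aa]
D1: mem[0x04..0x0b] <- [02 01 0f aa b2 8f f2 76]
D2: mem[0x09..0x0f] <- [7f 61 bc 02 01 0f aa]
D3: mem[0x20..0x22] <- [01 0f aa]
D4: mem[0x1c..0x20] <- [0f aa b2 7f 61]
query mem[0x0b]=0xbc, mem[0x03]=0xbc, mem[0x1d]=0xaa, mem[0x0e]=0x0f, mem[0x1f]=0x7f

MEM[0x0b,0x03,0x1d,0x0e,0x1f] = bc bc aa 0f 7f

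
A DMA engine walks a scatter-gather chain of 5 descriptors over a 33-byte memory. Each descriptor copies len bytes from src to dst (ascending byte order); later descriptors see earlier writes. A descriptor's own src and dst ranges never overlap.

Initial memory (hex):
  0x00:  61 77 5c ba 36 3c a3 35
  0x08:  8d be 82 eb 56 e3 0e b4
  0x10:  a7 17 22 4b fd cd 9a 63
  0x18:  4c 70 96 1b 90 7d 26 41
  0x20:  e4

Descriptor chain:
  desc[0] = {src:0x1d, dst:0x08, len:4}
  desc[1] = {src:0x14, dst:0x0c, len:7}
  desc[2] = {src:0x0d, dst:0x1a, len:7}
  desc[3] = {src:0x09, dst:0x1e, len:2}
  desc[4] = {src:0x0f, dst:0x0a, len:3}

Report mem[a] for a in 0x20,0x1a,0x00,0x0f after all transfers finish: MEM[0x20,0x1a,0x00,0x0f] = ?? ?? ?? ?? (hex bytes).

MEM[0x20,0x1a,0x00,0x0f] = 4b cd 61 63

#0 dst[0x08+4] := {0x7d,0x26,0x41,0xe4}
#1 dst[0x0c+7] := {0xfd,0xcd,0x9a,0x63,0x4c,0x70,0x96}
#2 dst[0x1a+7] := {0xcd,0x9a,0x63,0x4c,0x70,0x96,0x4b}
#3 dst[0x1e+2] := {0x26,0x41}
#4 dst[0x0a+3] := {0x63,0x4c,0x70}
query mem[0x20]=0x4b, mem[0x1a]=0xcd, mem[0x00]=0x61, mem[0x0f]=0x63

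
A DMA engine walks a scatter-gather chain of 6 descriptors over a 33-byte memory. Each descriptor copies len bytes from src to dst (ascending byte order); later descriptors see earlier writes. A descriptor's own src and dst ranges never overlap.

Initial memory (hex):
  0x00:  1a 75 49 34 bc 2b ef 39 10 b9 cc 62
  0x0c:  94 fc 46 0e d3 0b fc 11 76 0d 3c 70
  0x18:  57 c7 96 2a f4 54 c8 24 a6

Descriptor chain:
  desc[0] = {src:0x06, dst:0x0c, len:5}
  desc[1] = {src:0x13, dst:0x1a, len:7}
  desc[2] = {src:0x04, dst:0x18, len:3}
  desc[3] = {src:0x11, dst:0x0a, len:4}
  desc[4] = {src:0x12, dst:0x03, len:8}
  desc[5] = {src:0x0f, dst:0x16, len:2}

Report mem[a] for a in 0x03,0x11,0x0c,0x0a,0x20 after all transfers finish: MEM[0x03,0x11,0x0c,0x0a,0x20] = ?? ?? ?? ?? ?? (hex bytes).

MEM[0x03,0x11,0x0c,0x0a,0x20] = fc 0b 11 2b c7

  after D0: wrote 5B at 0x0c = ef3910b9cc
  after D1: wrote 7B at 0x1a = 11760d3c7057c7
  after D2: wrote 3B at 0x18 = bc2bef
  after D3: wrote 4B at 0x0a = 0bfc1176
  after D4: wrote 8B at 0x03 = fc11760d3c70bc2b
  after D5: wrote 2B at 0x16 = b9cc
query mem[0x03]=0xfc, mem[0x11]=0x0b, mem[0x0c]=0x11, mem[0x0a]=0x2b, mem[0x20]=0xc7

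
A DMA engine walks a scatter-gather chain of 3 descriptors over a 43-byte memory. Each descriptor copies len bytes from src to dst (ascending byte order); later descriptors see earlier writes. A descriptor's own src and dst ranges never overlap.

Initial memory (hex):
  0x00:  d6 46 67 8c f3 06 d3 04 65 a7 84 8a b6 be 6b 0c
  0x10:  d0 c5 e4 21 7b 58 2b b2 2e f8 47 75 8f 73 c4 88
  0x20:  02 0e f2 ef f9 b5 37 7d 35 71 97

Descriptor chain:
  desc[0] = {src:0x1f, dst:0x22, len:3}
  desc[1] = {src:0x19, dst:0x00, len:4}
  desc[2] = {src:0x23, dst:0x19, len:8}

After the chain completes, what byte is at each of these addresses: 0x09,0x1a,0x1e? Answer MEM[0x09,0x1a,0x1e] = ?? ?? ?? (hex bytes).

D0: mem[0x22..0x24] <- [88 02 0e]
D1: mem[0x00..0x03] <- [f8 47 75 8f]
D2: mem[0x19..0x20] <- [02 0e b5 37 7d 35 71 97]
query mem[0x09]=0xa7, mem[0x1a]=0x0e, mem[0x1e]=0x35

MEM[0x09,0x1a,0x1e] = a7 0e 35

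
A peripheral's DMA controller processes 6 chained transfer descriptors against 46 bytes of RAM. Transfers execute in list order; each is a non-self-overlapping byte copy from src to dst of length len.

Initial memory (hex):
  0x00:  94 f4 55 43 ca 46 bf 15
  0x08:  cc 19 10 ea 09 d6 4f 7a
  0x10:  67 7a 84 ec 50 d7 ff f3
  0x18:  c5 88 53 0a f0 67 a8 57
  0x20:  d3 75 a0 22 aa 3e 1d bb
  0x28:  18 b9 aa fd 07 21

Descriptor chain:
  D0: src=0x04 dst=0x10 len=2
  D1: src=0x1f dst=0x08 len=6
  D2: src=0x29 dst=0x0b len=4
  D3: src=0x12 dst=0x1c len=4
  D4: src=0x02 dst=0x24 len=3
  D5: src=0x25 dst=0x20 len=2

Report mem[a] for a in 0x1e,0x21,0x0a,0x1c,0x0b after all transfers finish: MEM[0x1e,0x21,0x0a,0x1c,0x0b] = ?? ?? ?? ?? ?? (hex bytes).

#0 dst[0x10+2] := {0xca,0x46}
#1 dst[0x08+6] := {0x57,0xd3,0x75,0xa0,0x22,0xaa}
#2 dst[0x0b+4] := {0xb9,0xaa,0xfd,0x07}
#3 dst[0x1c+4] := {0x84,0xec,0x50,0xd7}
#4 dst[0x24+3] := {0x55,0x43,0xca}
#5 dst[0x20+2] := {0x43,0xca}
query mem[0x1e]=0x50, mem[0x21]=0xca, mem[0x0a]=0x75, mem[0x1c]=0x84, mem[0x0b]=0xb9

MEM[0x1e,0x21,0x0a,0x1c,0x0b] = 50 ca 75 84 b9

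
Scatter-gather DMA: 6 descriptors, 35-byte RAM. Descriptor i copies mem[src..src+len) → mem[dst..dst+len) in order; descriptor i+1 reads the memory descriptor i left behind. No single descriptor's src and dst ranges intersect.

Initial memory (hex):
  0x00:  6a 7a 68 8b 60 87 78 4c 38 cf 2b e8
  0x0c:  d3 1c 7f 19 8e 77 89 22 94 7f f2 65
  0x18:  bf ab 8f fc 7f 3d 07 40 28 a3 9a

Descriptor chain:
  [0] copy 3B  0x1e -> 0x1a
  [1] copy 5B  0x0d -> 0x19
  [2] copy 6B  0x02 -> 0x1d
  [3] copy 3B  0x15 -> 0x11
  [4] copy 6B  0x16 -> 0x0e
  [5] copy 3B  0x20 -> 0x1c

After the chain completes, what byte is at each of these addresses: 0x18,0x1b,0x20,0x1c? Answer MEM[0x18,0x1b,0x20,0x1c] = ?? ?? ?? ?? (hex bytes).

MEM[0x18,0x1b,0x20,0x1c] = bf 19 87 87

  after D0: wrote 3B at 0x1a = 074028
  after D1: wrote 5B at 0x19 = 1c7f198e77
  after D2: wrote 6B at 0x1d = 688b6087784c
  after D3: wrote 3B at 0x11 = 7ff265
  after D4: wrote 6B at 0x0e = f265bf1c7f19
  after D5: wrote 3B at 0x1c = 87784c
query mem[0x18]=0xbf, mem[0x1b]=0x19, mem[0x20]=0x87, mem[0x1c]=0x87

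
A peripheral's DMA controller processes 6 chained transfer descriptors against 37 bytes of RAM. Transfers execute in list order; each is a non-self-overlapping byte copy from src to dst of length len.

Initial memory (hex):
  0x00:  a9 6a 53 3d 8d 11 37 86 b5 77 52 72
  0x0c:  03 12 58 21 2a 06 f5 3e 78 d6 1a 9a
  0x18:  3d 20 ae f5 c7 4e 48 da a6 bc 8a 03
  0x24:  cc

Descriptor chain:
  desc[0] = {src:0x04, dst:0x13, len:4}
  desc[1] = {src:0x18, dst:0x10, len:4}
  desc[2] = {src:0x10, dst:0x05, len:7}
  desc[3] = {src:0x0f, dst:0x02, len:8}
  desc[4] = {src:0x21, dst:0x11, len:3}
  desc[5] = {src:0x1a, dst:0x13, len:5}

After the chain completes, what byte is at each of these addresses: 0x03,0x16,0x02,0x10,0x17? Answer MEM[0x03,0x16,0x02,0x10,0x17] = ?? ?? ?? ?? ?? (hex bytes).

MEM[0x03,0x16,0x02,0x10,0x17] = 3d 4e 21 3d 48

#0 dst[0x13+4] := {0x8d,0x11,0x37,0x86}
#1 dst[0x10+4] := {0x3d,0x20,0xae,0xf5}
#2 dst[0x05+7] := {0x3d,0x20,0xae,0xf5,0x11,0x37,0x86}
#3 dst[0x02+8] := {0x21,0x3d,0x20,0xae,0xf5,0x11,0x37,0x86}
#4 dst[0x11+3] := {0xbc,0x8a,0x03}
#5 dst[0x13+5] := {0xae,0xf5,0xc7,0x4e,0x48}
query mem[0x03]=0x3d, mem[0x16]=0x4e, mem[0x02]=0x21, mem[0x10]=0x3d, mem[0x17]=0x48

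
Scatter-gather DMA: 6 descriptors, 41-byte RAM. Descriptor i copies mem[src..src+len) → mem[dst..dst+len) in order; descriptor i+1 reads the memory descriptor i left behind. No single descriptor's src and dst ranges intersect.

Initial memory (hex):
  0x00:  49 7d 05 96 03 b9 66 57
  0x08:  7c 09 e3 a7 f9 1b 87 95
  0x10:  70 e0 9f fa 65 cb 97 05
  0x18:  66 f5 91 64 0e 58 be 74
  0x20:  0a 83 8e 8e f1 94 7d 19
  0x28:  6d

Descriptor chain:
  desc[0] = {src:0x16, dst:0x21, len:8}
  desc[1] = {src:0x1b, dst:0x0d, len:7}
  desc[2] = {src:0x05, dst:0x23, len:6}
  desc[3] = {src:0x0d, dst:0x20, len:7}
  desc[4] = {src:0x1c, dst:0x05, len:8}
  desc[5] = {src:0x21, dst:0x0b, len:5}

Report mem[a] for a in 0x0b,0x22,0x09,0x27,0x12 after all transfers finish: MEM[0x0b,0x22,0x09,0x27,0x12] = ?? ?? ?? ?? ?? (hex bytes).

MEM[0x0b,0x22,0x09,0x27,0x12] = 0e 58 64 09 0a

  after D0: wrote 8B at 0x21 = 970566f591640e58
  after D1: wrote 7B at 0x0d = 640e58be740a97
  after D2: wrote 6B at 0x23 = b966577c09e3
  after D3: wrote 7B at 0x20 = 640e58be740a97
  after D4: wrote 8B at 0x05 = 0e58be74640e58be
  after D5: wrote 5B at 0x0b = 0e58be740a
query mem[0x0b]=0x0e, mem[0x22]=0x58, mem[0x09]=0x64, mem[0x27]=0x09, mem[0x12]=0x0a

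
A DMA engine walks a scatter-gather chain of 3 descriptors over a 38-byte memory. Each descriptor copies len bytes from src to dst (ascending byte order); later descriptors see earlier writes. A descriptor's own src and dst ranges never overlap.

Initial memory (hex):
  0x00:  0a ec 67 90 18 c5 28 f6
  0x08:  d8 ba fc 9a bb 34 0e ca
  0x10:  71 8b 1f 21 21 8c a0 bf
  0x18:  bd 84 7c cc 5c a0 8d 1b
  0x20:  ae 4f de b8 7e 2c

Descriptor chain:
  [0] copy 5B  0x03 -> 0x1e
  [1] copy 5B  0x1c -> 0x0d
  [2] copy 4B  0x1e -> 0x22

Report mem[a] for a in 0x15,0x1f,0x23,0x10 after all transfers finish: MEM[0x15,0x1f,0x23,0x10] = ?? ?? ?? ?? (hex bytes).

MEM[0x15,0x1f,0x23,0x10] = 8c 18 18 18

D0: mem[0x1e..0x22] <- [90 18 c5 28 f6]
D1: mem[0x0d..0x11] <- [5c a0 90 18 c5]
D2: mem[0x22..0x25] <- [90 18 c5 28]
query mem[0x15]=0x8c, mem[0x1f]=0x18, mem[0x23]=0x18, mem[0x10]=0x18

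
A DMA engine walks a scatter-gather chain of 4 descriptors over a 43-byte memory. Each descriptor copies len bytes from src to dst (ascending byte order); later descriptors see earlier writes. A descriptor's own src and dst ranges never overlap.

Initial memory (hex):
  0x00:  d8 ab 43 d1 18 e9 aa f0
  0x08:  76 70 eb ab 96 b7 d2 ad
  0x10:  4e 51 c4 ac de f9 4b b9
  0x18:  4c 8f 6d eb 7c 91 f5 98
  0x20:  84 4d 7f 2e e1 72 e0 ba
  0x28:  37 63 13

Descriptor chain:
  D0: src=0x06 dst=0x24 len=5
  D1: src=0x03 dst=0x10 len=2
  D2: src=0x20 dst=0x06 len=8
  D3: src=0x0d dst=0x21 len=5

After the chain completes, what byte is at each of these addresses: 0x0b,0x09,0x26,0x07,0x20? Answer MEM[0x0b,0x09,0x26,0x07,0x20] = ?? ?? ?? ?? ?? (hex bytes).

#0 dst[0x24+5] := {0xaa,0xf0,0x76,0x70,0xeb}
#1 dst[0x10+2] := {0xd1,0x18}
#2 dst[0x06+8] := {0x84,0x4d,0x7f,0x2e,0xaa,0xf0,0x76,0x70}
#3 dst[0x21+5] := {0x70,0xd2,0xad,0xd1,0x18}
query mem[0x0b]=0xf0, mem[0x09]=0x2e, mem[0x26]=0x76, mem[0x07]=0x4d, mem[0x20]=0x84

MEM[0x0b,0x09,0x26,0x07,0x20] = f0 2e 76 4d 84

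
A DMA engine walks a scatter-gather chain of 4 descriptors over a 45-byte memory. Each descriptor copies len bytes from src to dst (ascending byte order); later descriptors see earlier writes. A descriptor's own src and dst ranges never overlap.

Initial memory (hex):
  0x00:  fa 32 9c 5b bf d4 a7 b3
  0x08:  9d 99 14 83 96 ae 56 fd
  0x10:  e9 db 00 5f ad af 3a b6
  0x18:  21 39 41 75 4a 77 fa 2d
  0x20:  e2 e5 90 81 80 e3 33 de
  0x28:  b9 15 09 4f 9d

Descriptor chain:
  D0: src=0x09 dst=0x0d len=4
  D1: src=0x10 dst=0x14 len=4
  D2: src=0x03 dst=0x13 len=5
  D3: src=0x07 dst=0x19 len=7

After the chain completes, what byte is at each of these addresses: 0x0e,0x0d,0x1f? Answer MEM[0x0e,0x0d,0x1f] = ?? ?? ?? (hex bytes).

MEM[0x0e,0x0d,0x1f] = 14 99 99

#0 dst[0x0d+4] := {0x99,0x14,0x83,0x96}
#1 dst[0x14+4] := {0x96,0xdb,0x00,0x5f}
#2 dst[0x13+5] := {0x5b,0xbf,0xd4,0xa7,0xb3}
#3 dst[0x19+7] := {0xb3,0x9d,0x99,0x14,0x83,0x96,0x99}
query mem[0x0e]=0x14, mem[0x0d]=0x99, mem[0x1f]=0x99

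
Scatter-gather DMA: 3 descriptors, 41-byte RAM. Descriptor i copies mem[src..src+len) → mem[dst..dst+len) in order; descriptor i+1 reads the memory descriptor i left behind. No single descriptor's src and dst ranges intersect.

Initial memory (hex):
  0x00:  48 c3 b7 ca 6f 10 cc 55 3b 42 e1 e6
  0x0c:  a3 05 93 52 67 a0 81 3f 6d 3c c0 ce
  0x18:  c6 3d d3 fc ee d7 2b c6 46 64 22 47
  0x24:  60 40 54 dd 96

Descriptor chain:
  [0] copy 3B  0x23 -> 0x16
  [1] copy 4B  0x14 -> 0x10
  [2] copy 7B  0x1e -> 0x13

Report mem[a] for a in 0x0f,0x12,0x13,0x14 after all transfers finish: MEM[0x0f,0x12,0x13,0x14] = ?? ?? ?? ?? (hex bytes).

[0] 0x23->0x16 len=3 : 47 60 40
[1] 0x14->0x10 len=4 : 6d 3c 47 60
[2] 0x1e->0x13 len=7 : 2b c6 46 64 22 47 60
query mem[0x0f]=0x52, mem[0x12]=0x47, mem[0x13]=0x2b, mem[0x14]=0xc6

MEM[0x0f,0x12,0x13,0x14] = 52 47 2b c6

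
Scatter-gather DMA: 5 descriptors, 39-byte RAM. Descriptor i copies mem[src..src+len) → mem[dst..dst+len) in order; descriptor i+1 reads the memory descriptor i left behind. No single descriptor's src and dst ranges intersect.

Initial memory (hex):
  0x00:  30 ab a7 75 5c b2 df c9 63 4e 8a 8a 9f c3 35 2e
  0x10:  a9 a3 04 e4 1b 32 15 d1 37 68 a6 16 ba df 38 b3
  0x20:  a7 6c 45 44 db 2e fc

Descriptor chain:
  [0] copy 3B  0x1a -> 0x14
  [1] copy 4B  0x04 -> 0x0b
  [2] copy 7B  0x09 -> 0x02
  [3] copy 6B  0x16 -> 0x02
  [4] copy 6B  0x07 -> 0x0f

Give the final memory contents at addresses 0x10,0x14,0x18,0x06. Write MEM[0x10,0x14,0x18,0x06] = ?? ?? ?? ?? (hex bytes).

[0] 0x1a->0x14 len=3 : a6 16 ba
[1] 0x04->0x0b len=4 : 5c b2 df c9
[2] 0x09->0x02 len=7 : 4e 8a 5c b2 df c9 2e
[3] 0x16->0x02 len=6 : ba d1 37 68 a6 16
[4] 0x07->0x0f len=6 : 16 2e 4e 8a 5c b2
query mem[0x10]=0x2e, mem[0x14]=0xb2, mem[0x18]=0x37, mem[0x06]=0xa6

MEM[0x10,0x14,0x18,0x06] = 2e b2 37 a6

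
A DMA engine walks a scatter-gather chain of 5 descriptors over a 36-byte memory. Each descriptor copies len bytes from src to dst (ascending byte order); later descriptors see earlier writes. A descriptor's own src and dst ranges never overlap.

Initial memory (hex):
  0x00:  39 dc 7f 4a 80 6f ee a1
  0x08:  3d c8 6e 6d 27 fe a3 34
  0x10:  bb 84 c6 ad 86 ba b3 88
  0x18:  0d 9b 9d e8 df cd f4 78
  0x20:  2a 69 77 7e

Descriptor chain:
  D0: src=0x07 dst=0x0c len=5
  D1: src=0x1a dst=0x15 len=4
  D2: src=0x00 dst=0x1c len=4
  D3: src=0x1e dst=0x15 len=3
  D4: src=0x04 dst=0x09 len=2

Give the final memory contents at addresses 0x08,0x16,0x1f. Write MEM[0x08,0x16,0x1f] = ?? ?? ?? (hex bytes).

MEM[0x08,0x16,0x1f] = 3d 4a 4a

[0] 0x07->0x0c len=5 : a1 3d c8 6e 6d
[1] 0x1a->0x15 len=4 : 9d e8 df cd
[2] 0x00->0x1c len=4 : 39 dc 7f 4a
[3] 0x1e->0x15 len=3 : 7f 4a 2a
[4] 0x04->0x09 len=2 : 80 6f
query mem[0x08]=0x3d, mem[0x16]=0x4a, mem[0x1f]=0x4a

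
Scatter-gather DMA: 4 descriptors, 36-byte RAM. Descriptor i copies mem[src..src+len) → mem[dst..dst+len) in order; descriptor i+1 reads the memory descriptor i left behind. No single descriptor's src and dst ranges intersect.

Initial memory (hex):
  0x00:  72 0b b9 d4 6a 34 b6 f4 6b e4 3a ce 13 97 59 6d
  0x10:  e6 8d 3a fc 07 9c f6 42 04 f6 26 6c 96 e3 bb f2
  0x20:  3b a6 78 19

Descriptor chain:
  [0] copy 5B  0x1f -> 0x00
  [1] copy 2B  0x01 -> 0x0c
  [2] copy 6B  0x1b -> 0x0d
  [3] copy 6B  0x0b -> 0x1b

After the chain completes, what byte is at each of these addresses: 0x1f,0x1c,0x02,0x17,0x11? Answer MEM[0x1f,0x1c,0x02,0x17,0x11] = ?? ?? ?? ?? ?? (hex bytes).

D0: mem[0x00..0x04] <- [f2 3b a6 78 19]
D1: mem[0x0c..0x0d] <- [3b a6]
D2: mem[0x0d..0x12] <- [6c 96 e3 bb f2 3b]
D3: mem[0x1b..0x20] <- [ce 3b 6c 96 e3 bb]
query mem[0x1f]=0xe3, mem[0x1c]=0x3b, mem[0x02]=0xa6, mem[0x17]=0x42, mem[0x11]=0xf2

MEM[0x1f,0x1c,0x02,0x17,0x11] = e3 3b a6 42 f2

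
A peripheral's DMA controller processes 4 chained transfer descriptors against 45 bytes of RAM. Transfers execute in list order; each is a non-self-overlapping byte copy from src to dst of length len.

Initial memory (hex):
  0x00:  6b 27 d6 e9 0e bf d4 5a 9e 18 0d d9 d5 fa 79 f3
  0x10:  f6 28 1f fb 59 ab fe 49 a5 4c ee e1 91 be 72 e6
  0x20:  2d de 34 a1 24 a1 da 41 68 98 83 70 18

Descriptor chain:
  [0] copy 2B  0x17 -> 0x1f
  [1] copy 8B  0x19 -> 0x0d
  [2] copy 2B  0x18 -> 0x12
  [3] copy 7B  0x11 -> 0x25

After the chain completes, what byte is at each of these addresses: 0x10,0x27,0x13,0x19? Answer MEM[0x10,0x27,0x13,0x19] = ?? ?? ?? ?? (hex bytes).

D0: mem[0x1f..0x20] <- [49 a5]
D1: mem[0x0d..0x14] <- [4c ee e1 91 be 72 49 a5]
D2: mem[0x12..0x13] <- [a5 4c]
D3: mem[0x25..0x2b] <- [be a5 4c a5 ab fe 49]
query mem[0x10]=0x91, mem[0x27]=0x4c, mem[0x13]=0x4c, mem[0x19]=0x4c

MEM[0x10,0x27,0x13,0x19] = 91 4c 4c 4c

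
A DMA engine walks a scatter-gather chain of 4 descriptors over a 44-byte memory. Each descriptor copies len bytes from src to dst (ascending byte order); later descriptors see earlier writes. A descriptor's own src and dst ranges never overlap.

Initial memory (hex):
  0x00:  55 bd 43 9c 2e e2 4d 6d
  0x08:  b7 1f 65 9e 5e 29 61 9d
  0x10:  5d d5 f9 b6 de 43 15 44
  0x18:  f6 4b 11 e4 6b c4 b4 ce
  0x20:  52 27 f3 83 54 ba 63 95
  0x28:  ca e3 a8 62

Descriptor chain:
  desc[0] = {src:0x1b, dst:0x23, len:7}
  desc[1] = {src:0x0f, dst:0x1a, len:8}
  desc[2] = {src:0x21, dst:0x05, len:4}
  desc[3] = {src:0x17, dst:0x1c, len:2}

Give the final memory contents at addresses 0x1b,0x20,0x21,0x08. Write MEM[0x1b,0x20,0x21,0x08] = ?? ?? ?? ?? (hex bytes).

MEM[0x1b,0x20,0x21,0x08] = 5d 43 15 6b

[0] 0x1b->0x23 len=7 : e4 6b c4 b4 ce 52 27
[1] 0x0f->0x1a len=8 : 9d 5d d5 f9 b6 de 43 15
[2] 0x21->0x05 len=4 : 15 f3 e4 6b
[3] 0x17->0x1c len=2 : 44 f6
query mem[0x1b]=0x5d, mem[0x20]=0x43, mem[0x21]=0x15, mem[0x08]=0x6b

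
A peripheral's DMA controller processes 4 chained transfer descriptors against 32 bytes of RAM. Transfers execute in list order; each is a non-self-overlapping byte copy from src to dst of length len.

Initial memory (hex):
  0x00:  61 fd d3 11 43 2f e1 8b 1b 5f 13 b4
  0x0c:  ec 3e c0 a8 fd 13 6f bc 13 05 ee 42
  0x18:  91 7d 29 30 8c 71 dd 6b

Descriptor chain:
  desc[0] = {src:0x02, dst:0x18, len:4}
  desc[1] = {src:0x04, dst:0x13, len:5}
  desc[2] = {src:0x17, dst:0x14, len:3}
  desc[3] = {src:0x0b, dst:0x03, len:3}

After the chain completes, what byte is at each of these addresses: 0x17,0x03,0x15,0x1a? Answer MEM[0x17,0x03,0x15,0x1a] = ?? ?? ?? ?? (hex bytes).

MEM[0x17,0x03,0x15,0x1a] = 1b b4 d3 43

#0 dst[0x18+4] := {0xd3,0x11,0x43,0x2f}
#1 dst[0x13+5] := {0x43,0x2f,0xe1,0x8b,0x1b}
#2 dst[0x14+3] := {0x1b,0xd3,0x11}
#3 dst[0x03+3] := {0xb4,0xec,0x3e}
query mem[0x17]=0x1b, mem[0x03]=0xb4, mem[0x15]=0xd3, mem[0x1a]=0x43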